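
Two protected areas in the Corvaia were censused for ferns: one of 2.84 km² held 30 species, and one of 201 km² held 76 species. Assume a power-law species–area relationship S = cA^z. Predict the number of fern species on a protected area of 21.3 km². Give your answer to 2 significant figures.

z = ln(76/30) / ln(201/2.84) = 0.9295 / 4.2595 = 0.2182
c = 30 / 2.84^0.2182 = 30 / 1.256 = 23.89
S₃ = 23.89 × 21.3^0.2182 = 23.89 × 1.949 ≈ 46.57

47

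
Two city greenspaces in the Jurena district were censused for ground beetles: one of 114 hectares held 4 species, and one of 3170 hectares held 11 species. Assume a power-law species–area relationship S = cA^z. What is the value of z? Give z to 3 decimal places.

Taking logs: ln S = ln c + z ln A, so z = (ln S₂ − ln S₁)/(ln A₂ − ln A₁).
z = ln(11/4) / ln(3170/114) = ln(2.75) / ln(27.81) = 1.0116 / 3.3253 = 0.3042

0.304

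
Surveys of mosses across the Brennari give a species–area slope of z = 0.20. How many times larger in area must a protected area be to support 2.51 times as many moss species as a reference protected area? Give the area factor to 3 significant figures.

(A₂/A₁)^0.2 = 2.51, so A₂/A₁ = 2.51^(1/0.2) = 2.51^5
ln(A₂/A₁) = ln 2.51 / 0.2 = 0.9203 / 0.2 = 4.6014
A₂/A₁ = e^4.6014 ≈ 99.63

99.6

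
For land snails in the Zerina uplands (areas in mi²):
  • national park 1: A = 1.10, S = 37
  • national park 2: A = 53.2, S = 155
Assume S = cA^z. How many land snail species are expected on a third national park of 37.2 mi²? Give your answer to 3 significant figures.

136

z = ln(155/37) / ln(53.2/1.1) = 1.4325 / 3.8787 = 0.3693
c = 37 / 1.1^0.3693 = 37 / 1.036 = 35.72
S₃ = 35.72 × 37.2^0.3693 = 35.72 × 3.802 ≈ 135.8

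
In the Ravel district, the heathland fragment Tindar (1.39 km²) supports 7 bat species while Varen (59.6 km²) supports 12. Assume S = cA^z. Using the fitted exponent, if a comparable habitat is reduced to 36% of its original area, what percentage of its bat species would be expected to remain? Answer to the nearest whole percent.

z = ln(12/7) / ln(59.6/1.39) = 0.5390 / 3.7584 = 0.1434
S_new/S_old = (A_new/A_old)^z = 0.36^0.1434 = exp(0.1434 × -1.0217) = 0.8637

86%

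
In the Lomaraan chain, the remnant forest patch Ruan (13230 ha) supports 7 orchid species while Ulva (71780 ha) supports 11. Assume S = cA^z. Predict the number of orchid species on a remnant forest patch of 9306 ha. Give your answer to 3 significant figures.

z = ln(11/7) / ln(71780/13230) = 0.4520 / 1.6911 = 0.2673
c = 7 / 13230^0.2673 = 7 / 12.63 = 0.554
S₃ = 0.554 × 9306^0.2673 = 0.554 × 11.5 ≈ 6.372

6.37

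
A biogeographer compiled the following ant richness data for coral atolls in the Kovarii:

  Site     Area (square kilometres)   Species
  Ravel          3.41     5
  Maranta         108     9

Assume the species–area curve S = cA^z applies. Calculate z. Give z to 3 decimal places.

0.170

Taking logs: ln S = ln c + z ln A, so z = (ln S₂ − ln S₁)/(ln A₂ − ln A₁).
z = ln(9/5) / ln(108/3.41) = ln(1.8) / ln(31.67) = 0.5878 / 3.4554 = 0.1701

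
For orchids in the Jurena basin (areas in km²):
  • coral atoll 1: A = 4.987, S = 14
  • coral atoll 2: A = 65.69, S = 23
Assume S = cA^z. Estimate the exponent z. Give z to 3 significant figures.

0.193

Taking logs: ln S = ln c + z ln A, so z = (ln S₂ − ln S₁)/(ln A₂ − ln A₁).
z = ln(23/14) / ln(65.69/4.987) = ln(1.643) / ln(13.17) = 0.4964 / 2.5781 = 0.1926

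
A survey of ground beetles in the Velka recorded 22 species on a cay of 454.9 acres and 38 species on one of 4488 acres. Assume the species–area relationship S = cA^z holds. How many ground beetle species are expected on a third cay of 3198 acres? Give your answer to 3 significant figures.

z = ln(38/22) / ln(4488/454.9) = 0.5465 / 2.2891 = 0.2388
c = 22 / 454.9^0.2388 = 22 / 4.311 = 5.103
S₃ = 5.103 × 3198^0.2388 = 5.103 × 6.868 ≈ 35.05

35.0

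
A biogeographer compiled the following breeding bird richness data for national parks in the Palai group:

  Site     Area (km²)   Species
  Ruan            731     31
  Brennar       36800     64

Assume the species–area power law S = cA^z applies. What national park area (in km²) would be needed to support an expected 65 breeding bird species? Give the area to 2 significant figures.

40000 km²

z = ln(64/31) / ln(36800/731) = 0.7249 / 3.9188 = 0.1850
c = 31 / 731^0.1850 = 31 / 3.387 = 9.154
A = (65/9.154)^(1/0.1850) ⇒ ln A = ln(7.101)/0.1850 = 10.5971
A = e^10.5971 ≈ 40017 km²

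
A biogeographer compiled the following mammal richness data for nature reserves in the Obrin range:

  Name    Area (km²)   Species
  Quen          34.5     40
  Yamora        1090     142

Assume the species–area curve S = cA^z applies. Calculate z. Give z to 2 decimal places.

0.37

Taking logs: ln S = ln c + z ln A, so z = (ln S₂ − ln S₁)/(ln A₂ − ln A₁).
z = ln(142/40) / ln(1090/34.5) = ln(3.55) / ln(31.59) = 1.2669 / 3.4530 = 0.3669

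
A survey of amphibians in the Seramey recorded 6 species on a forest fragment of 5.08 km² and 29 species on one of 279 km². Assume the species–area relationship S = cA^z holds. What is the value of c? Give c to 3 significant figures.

3.17

z = ln(S₂/S₁) / ln(A₂/A₁) = ln(29/6) / ln(279/5.08) = 1.5755 / 4.0059 = 0.3933
c = S₁ / A₁^z = 6 / 5.08^0.3933 = 6 / 1.895 = 3.166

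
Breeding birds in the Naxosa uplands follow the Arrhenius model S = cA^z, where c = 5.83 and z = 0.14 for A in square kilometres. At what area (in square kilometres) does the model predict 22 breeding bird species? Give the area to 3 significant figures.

13200 square kilometres

22 = 5.83 × A^0.14  ⇒  A^0.14 = 22/5.83 = 3.774
ln A = ln(3.774) / 0.14 = 1.3280 / 0.14 = 9.4859
A = e^9.4859 ≈ 13173 square kilometres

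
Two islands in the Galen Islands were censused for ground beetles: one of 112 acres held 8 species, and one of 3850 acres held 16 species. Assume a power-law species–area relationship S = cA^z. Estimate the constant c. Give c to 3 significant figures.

3.17

z = ln(S₂/S₁) / ln(A₂/A₁) = ln(16/8) / ln(3850/112) = 0.6931 / 3.5373 = 0.1960
c = S₁ / A₁^z = 8 / 112^0.1960 = 8 / 2.521 = 3.174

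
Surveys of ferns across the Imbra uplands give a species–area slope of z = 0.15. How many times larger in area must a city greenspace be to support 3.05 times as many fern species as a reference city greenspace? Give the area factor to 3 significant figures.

(A₂/A₁)^0.15 = 3.05, so A₂/A₁ = 3.05^(1/0.15) = 3.05^6.667
ln(A₂/A₁) = ln 3.05 / 0.15 = 1.1151 / 0.15 = 7.4343
A₂/A₁ = e^7.4343 ≈ 1693

1690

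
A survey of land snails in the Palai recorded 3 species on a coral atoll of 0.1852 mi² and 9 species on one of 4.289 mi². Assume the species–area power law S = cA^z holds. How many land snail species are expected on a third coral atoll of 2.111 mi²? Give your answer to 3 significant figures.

z = ln(9/3) / ln(4.289/0.1852) = 1.0986 / 3.1424 = 0.3496
c = 3 / 0.1852^0.3496 = 3 / 0.5546 = 5.41
S₃ = 5.41 × 2.111^0.3496 = 5.41 × 1.299 ≈ 7.024

7.02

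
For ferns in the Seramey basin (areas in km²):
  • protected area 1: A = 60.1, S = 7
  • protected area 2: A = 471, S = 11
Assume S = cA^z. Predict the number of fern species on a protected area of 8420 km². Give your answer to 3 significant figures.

z = ln(11/7) / ln(471/60.1) = 0.4520 / 2.0588 = 0.2195
c = 7 / 60.1^0.2195 = 7 / 2.458 = 2.848
S₃ = 2.848 × 8420^0.2195 = 2.848 × 7.273 ≈ 20.72

20.7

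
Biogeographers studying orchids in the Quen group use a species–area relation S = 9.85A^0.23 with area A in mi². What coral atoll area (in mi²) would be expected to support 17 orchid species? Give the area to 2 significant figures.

17 = 9.85 × A^0.23  ⇒  A^0.23 = 17/9.85 = 1.726
ln A = ln(1.726) / 0.23 = 0.5457 / 0.23 = 2.3728
A = e^2.3728 ≈ 10.73 mi²

11 mi²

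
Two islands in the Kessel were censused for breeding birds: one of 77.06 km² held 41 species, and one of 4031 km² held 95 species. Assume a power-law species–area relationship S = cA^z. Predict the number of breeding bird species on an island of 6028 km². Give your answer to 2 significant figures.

z = ln(95/41) / ln(4031/77.06) = 0.8403 / 3.9572 = 0.2123
c = 41 / 77.06^0.2123 = 41 / 2.516 = 16.3
S₃ = 16.3 × 6028^0.2123 = 16.3 × 6.349 ≈ 103.5

100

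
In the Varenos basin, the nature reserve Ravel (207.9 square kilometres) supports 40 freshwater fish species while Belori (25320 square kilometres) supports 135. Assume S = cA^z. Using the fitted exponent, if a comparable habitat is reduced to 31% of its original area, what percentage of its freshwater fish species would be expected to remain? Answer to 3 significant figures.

74.3%

z = ln(135/40) / ln(25320/207.9) = 1.2164 / 4.8023 = 0.2533
S_new/S_old = (A_new/A_old)^z = 0.31^0.2533 = exp(0.2533 × -1.1712) = 0.7433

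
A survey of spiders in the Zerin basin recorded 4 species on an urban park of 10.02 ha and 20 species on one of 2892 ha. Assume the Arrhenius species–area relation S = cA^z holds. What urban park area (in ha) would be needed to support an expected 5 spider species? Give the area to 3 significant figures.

22.0 ha

z = ln(20/4) / ln(2892/10.02) = 1.6094 / 5.6651 = 0.2841
c = 4 / 10.02^0.2841 = 4 / 1.925 = 2.078
A = (5/2.078)^(1/0.2841) ⇒ ln A = ln(2.406)/0.2841 = 3.0900
A = e^3.0900 ≈ 21.98 ha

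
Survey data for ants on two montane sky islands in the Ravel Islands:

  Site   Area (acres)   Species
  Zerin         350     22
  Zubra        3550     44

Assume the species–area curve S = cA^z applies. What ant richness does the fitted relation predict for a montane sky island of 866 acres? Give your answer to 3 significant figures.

z = ln(44/22) / ln(3550/350) = 0.6931 / 2.3168 = 0.2992
c = 22 / 350^0.2992 = 22 / 5.77 = 3.813
S₃ = 3.813 × 866^0.2992 = 3.813 × 7.566 ≈ 28.85

28.8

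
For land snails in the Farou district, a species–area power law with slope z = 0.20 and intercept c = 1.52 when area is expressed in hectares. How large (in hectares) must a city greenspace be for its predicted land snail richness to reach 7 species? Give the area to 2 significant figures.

2100 hectares

7 = 1.52 × A^0.2  ⇒  A^0.2 = 7/1.52 = 4.605
ln A = ln(4.605) / 0.2 = 1.5272 / 0.2 = 7.6360
A = e^7.6360 ≈ 2071 hectares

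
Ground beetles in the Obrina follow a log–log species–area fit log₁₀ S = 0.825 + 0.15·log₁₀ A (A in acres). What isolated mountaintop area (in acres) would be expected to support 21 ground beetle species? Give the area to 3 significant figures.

21 = 6.683 × A^0.15  ⇒  A^0.15 = 21/6.683 = 3.142
ln A = ln(3.142) / 0.15 = 1.1449 / 0.15 = 7.6326
A = e^7.6326 ≈ 2064 acres

2060 acres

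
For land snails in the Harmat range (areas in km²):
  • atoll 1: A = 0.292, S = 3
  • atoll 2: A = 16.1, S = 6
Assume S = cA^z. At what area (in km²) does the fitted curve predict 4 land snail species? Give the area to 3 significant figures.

1.54 km²

z = ln(6/3) / ln(16.1/0.292) = 0.6931 / 4.0098 = 0.1729
c = 3 / 0.292^0.1729 = 3 / 0.8083 = 3.711
A = (4/3.711)^(1/0.1729) ⇒ ln A = ln(1.078)/0.1729 = 0.4332
A = e^0.4332 ≈ 1.542 km²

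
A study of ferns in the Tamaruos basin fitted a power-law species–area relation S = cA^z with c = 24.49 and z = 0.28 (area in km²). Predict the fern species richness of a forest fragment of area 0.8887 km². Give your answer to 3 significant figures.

23.7

S = 24.49 × 0.8887^0.28 = 24.49 × 0.9675 ≈ 23.69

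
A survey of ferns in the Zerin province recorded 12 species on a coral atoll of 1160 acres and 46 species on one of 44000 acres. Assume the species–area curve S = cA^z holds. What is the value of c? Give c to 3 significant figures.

0.884

z = ln(S₂/S₁) / ln(A₂/A₁) = ln(46/12) / ln(44000/1160) = 1.3437 / 3.6358 = 0.3696
c = S₁ / A₁^z = 12 / 1160^0.3696 = 12 / 13.57 = 0.8843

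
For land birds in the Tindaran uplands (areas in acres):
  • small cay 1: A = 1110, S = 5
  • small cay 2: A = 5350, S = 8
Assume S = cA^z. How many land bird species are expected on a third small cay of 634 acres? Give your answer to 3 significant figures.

4.23

z = ln(8/5) / ln(5350/1110) = 0.4700 / 1.5727 = 0.2988
c = 5 / 1110^0.2988 = 5 / 8.13 = 0.615
S₃ = 0.615 × 634^0.2988 = 0.615 × 6.877 ≈ 4.229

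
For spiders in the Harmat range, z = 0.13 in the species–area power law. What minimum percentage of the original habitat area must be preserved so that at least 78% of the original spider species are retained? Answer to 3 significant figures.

14.8%

Need (A_new/A_old)^0.13 = 0.78, so A_new/A_old = 0.78^(1/0.13) = 0.78^7.692
ln(A_new/A_old) = ln 0.78 / 0.13 = -0.2485 / 0.13 = -1.9112
A_new/A_old = e^-1.9112 ≈ 0.1479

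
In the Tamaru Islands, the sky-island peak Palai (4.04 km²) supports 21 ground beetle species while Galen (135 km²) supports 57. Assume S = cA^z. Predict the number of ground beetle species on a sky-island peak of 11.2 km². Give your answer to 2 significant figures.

z = ln(57/21) / ln(135/4.04) = 0.9985 / 3.5090 = 0.2846
c = 21 / 4.04^0.2846 = 21 / 1.488 = 14.11
S₃ = 14.11 × 11.2^0.2846 = 14.11 × 1.989 ≈ 28.07

28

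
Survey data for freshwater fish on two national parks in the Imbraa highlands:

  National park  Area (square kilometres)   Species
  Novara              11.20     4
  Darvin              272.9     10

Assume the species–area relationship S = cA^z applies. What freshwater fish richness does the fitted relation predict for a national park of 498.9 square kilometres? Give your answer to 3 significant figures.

11.9

z = ln(10/4) / ln(272.9/11.2) = 0.9163 / 3.1932 = 0.2870
c = 4 / 11.2^0.2870 = 4 / 2 = 2
S₃ = 2 × 498.9^0.2870 = 2 × 5.946 ≈ 11.89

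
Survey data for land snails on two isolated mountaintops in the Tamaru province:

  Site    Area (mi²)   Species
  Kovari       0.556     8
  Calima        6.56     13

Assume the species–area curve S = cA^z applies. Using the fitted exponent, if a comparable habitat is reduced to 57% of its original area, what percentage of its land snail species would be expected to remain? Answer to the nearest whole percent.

90%

z = ln(13/8) / ln(6.56/0.556) = 0.4855 / 2.4680 = 0.1967
S_new/S_old = (A_new/A_old)^z = 0.57^0.1967 = exp(0.1967 × -0.5621) = 0.8953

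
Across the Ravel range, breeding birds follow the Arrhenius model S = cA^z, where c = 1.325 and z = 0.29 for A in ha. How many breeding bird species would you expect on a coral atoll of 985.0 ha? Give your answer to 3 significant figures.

9.78

S = 1.325 × 985^0.29
ln S = ln 1.325 + 0.29 × ln 985 = 0.2814 + 0.29 × 6.8926 = 2.2803
S = e^2.2803 ≈ 9.779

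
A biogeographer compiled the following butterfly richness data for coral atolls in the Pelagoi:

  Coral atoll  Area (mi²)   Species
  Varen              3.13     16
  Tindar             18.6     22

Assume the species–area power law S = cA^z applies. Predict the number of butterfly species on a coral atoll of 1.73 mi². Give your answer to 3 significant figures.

14.4

z = ln(22/16) / ln(18.6/3.13) = 0.3185 / 1.7821 = 0.1787
c = 16 / 3.13^0.1787 = 16 / 1.226 = 13.05
S₃ = 13.05 × 1.73^0.1787 = 13.05 × 1.103 ≈ 14.39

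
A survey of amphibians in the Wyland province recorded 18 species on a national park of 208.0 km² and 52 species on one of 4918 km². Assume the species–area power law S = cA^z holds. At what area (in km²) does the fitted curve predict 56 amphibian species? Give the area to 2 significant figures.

z = ln(52/18) / ln(4918/208) = 1.0609 / 3.1631 = 0.3354
c = 18 / 208^0.3354 = 18 / 5.99 = 3.005
A = (56/3.005)^(1/0.3354) ⇒ ln A = ln(18.64)/0.3354 = 8.7216
A = e^8.7216 ≈ 6134 km²

6100 km²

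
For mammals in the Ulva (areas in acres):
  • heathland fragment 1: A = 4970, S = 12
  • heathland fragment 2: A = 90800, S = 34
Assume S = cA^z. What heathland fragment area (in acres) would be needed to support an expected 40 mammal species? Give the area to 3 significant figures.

143000 acres

z = ln(34/12) / ln(90800/4970) = 1.0415 / 2.9052 = 0.3585
c = 12 / 4970^0.3585 = 12 / 21.14 = 0.5677
A = (40/0.5677)^(1/0.3585) ⇒ ln A = ln(70.46)/0.3585 = 11.8698
A = e^11.8698 ≈ 142882 acres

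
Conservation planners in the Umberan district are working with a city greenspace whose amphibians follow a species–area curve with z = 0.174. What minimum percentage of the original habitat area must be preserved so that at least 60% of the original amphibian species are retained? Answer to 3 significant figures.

5.31%

Need (A_new/A_old)^0.174 = 0.6, so A_new/A_old = 0.6^(1/0.174) = 0.6^5.747
ln(A_new/A_old) = ln 0.6 / 0.174 = -0.5108 / 0.174 = -2.9358
A_new/A_old = e^-2.9358 ≈ 0.05309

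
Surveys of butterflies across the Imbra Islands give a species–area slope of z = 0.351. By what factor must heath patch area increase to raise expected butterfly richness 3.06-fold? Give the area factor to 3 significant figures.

24.2

(A₂/A₁)^0.351 = 3.06, so A₂/A₁ = 3.06^(1/0.351) = 3.06^2.849
ln(A₂/A₁) = ln 3.06 / 0.351 = 1.1184 / 0.351 = 3.1864
A₂/A₁ = e^3.1864 ≈ 24.2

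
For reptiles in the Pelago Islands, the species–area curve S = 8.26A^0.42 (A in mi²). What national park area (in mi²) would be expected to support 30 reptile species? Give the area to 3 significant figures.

30 = 8.26 × A^0.42  ⇒  A^0.42 = 30/8.26 = 3.632
ln A = ln(3.632) / 0.42 = 1.2898 / 0.42 = 3.0709
A = e^3.0709 ≈ 21.56 mi²

21.6 mi²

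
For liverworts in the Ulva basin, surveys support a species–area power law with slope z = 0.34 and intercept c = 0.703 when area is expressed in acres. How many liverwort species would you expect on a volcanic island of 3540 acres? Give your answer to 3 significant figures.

S = 0.703 × 3540^0.34 = 0.703 × 16.09 ≈ 11.31

11.3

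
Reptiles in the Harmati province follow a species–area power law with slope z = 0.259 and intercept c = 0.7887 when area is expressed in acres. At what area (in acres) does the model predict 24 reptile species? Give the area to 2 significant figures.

530000 acres

24 = 0.7887 × A^0.259  ⇒  A^0.259 = 24/0.7887 = 30.43
ln A = ln(30.43) / 0.259 = 3.4154 / 0.259 = 13.1870
A = e^13.1870 ≈ 533365 acres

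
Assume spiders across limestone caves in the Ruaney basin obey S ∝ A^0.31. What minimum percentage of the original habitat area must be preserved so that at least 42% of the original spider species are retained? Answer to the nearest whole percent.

Need (A_new/A_old)^0.31 = 0.42, so A_new/A_old = 0.42^(1/0.31) = 0.42^3.226
ln(A_new/A_old) = ln 0.42 / 0.31 = -0.8675 / 0.31 = -2.7984
A_new/A_old = e^-2.7984 ≈ 0.06091

6%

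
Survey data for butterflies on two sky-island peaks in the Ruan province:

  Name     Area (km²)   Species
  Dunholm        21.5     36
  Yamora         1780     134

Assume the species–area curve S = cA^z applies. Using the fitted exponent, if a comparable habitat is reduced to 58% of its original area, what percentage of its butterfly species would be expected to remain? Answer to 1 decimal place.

85.0%

z = ln(134/36) / ln(1780/21.5) = 1.3143 / 4.4163 = 0.2976
S_new/S_old = (A_new/A_old)^z = 0.58^0.2976 = exp(0.2976 × -0.5447) = 0.8503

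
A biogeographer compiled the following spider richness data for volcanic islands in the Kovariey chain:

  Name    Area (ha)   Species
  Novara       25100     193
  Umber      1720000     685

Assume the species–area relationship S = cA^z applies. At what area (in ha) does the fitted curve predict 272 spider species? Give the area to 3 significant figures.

z = ln(685/193) / ln(1720000/25100) = 1.2667 / 4.2272 = 0.2997
c = 193 / 25100^0.2997 = 193 / 20.82 = 9.271
A = (272/9.271)^(1/0.2997) ⇒ ln A = ln(29.34)/0.2997 = 11.2756
A = e^11.2756 ≈ 78875 ha

78900 ha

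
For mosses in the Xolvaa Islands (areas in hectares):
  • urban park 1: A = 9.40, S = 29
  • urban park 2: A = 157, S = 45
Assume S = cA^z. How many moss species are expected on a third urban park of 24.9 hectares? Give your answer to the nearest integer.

34

z = ln(45/29) / ln(157/9.4) = 0.4394 / 2.8155 = 0.1561
c = 29 / 9.4^0.1561 = 29 / 1.419 = 20.44
S₃ = 20.44 × 24.9^0.1561 = 20.44 × 1.651 ≈ 33.76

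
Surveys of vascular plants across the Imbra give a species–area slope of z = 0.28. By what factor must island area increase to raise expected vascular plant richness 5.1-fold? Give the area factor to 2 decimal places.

336.54

(A₂/A₁)^0.28 = 5.1, so A₂/A₁ = 5.1^(1/0.28) = 5.1^3.571
ln(A₂/A₁) = ln 5.1 / 0.28 = 1.6292 / 0.28 = 5.8187
A₂/A₁ = e^5.8187 ≈ 336.5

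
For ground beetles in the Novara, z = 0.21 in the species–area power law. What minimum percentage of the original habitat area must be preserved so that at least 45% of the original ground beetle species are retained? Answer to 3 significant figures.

2.23%

Need (A_new/A_old)^0.21 = 0.45, so A_new/A_old = 0.45^(1/0.21) = 0.45^4.762
ln(A_new/A_old) = ln 0.45 / 0.21 = -0.7985 / 0.21 = -3.8024
A_new/A_old = e^-3.8024 ≈ 0.02232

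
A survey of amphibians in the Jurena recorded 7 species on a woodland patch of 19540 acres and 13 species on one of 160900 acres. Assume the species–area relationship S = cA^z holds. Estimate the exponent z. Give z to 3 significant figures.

Taking logs: ln S = ln c + z ln A, so z = (ln S₂ − ln S₁)/(ln A₂ − ln A₁).
z = ln(13/7) / ln(160900/19540) = ln(1.857) / ln(8.234) = 0.6190 / 2.1083 = 0.2936

0.294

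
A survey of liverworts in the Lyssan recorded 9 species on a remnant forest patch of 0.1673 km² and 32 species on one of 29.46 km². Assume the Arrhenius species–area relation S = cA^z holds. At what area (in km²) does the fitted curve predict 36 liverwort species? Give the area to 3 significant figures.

z = ln(32/9) / ln(29.46/0.1673) = 1.2685 / 5.1710 = 0.2453
c = 9 / 0.1673^0.2453 = 9 / 0.6449 = 13.95
A = (36/13.95)^(1/0.2453) ⇒ ln A = ln(2.58)/0.2453 = 3.8632
A = e^3.8632 ≈ 47.62 km²

47.6 km²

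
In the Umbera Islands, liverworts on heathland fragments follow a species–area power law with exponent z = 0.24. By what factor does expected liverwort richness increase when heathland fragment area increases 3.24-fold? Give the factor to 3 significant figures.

1.33

S₂/S₁ = (A₂/A₁)^z = 3.24^0.24
ln(S₂/S₁) = 0.24 × ln 3.24 = 0.24 × 1.1756 = 0.2821
S₂/S₁ = e^0.2821 ≈ 1.326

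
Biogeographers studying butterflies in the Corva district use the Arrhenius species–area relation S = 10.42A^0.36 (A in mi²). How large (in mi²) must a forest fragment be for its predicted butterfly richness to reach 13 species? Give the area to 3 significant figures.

1.85 mi²

13 = 10.42 × A^0.36  ⇒  A^0.36 = 13/10.42 = 1.248
ln A = ln(1.248) / 0.36 = 0.2212 / 0.36 = 0.6145
A = e^0.6145 ≈ 1.849 mi²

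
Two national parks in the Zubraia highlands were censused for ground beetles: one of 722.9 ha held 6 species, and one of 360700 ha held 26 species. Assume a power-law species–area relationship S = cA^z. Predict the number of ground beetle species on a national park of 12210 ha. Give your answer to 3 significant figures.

z = ln(26/6) / ln(360700/722.9) = 1.4663 / 6.2125 = 0.2360
c = 6 / 722.9^0.2360 = 6 / 4.73 = 1.269
S₃ = 1.269 × 12210^0.2360 = 1.269 × 9.217 ≈ 11.69

11.7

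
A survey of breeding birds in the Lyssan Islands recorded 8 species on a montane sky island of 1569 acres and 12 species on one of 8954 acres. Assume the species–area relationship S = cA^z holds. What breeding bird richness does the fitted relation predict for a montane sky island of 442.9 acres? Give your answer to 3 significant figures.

5.96

z = ln(12/8) / ln(8954/1569) = 0.4055 / 1.7417 = 0.2328
c = 8 / 1569^0.2328 = 8 / 5.546 = 1.443
S₃ = 1.443 × 442.9^0.2328 = 1.443 × 4.131 ≈ 5.959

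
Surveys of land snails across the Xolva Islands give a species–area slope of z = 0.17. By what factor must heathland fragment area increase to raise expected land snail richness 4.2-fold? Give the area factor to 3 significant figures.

(A₂/A₁)^0.17 = 4.2, so A₂/A₁ = 4.2^(1/0.17) = 4.2^5.882
ln(A₂/A₁) = ln 4.2 / 0.17 = 1.4351 / 0.17 = 8.4417
A₂/A₁ = e^8.4417 ≈ 4636

4640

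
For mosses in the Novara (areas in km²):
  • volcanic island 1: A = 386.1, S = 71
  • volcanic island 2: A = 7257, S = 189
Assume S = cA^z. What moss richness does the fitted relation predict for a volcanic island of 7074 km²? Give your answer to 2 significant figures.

z = ln(189/71) / ln(7257/386.1) = 0.9791 / 2.9336 = 0.3337
c = 71 / 386.1^0.3337 = 71 / 7.299 = 9.727
S₃ = 9.727 × 7074^0.3337 = 9.727 × 19.27 ≈ 187.4

190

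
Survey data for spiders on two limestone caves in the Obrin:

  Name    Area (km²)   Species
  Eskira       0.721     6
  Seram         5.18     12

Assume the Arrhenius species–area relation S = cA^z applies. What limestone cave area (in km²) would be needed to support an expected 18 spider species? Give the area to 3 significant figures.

16.4 km²

z = ln(12/6) / ln(5.18/0.721) = 0.6931 / 1.9719 = 0.3515
c = 6 / 0.721^0.3515 = 6 / 0.8914 = 6.731
A = (18/6.731)^(1/0.3515) ⇒ ln A = ln(2.674)/0.3515 = 2.7983
A = e^2.7983 ≈ 16.42 km²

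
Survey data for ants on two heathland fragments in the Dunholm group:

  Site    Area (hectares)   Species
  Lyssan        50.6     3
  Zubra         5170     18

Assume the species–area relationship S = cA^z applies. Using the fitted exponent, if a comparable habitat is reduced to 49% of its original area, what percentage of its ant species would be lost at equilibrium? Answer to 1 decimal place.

24.1%

z = ln(18/3) / ln(5170/50.6) = 1.7918 / 4.6267 = 0.3873
S_new/S_old = (A_new/A_old)^z = 0.49^0.3873 = exp(0.3873 × -0.7133) = 0.7586
Fraction lost = 1 − 0.7586 = 0.2414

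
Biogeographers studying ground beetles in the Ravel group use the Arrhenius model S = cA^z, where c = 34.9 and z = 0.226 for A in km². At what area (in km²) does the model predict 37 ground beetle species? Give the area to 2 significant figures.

1.3 km²

37 = 34.9 × A^0.226  ⇒  A^0.226 = 37/34.9 = 1.06
ln A = ln(1.06) / 0.226 = 0.0584 / 0.226 = 0.2585
A = e^0.2585 ≈ 1.295 km²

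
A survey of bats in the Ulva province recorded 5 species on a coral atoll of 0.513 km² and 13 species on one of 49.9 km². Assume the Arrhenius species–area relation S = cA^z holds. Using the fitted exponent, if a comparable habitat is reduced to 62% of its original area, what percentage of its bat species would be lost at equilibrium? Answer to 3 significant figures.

z = ln(13/5) / ln(49.9/0.513) = 0.9555 / 4.5775 = 0.2087
S_new/S_old = (A_new/A_old)^z = 0.62^0.2087 = exp(0.2087 × -0.4780) = 0.905
Fraction lost = 1 − 0.905 = 0.09497

9.50%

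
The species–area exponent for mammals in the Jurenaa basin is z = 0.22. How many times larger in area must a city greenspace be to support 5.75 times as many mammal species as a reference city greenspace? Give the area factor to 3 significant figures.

2840

(A₂/A₁)^0.22 = 5.75, so A₂/A₁ = 5.75^(1/0.22) = 5.75^4.545
ln(A₂/A₁) = ln 5.75 / 0.22 = 1.7492 / 0.22 = 7.9509
A₂/A₁ = e^7.9509 ≈ 2838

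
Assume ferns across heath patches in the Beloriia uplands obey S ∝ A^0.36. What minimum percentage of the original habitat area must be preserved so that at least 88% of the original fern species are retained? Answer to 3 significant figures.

70.1%

Need (A_new/A_old)^0.36 = 0.88, so A_new/A_old = 0.88^(1/0.36) = 0.88^2.778
ln(A_new/A_old) = ln 0.88 / 0.36 = -0.1278 / 0.36 = -0.3551
A_new/A_old = e^-0.3551 ≈ 0.7011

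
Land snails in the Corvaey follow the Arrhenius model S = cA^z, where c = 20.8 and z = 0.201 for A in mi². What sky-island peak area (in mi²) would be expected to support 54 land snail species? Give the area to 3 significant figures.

54 = 20.8 × A^0.201  ⇒  A^0.201 = 54/20.8 = 2.596
ln A = ln(2.596) / 0.201 = 0.9540 / 0.201 = 4.7464
A = e^4.7464 ≈ 115.2 mi²

115 mi²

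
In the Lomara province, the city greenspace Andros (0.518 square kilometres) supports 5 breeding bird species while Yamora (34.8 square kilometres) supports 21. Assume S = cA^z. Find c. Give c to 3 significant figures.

6.26

z = ln(S₂/S₁) / ln(A₂/A₁) = ln(21/5) / ln(34.8/0.518) = 1.4351 / 4.2074 = 0.3411
c = S₁ / A₁^z = 5 / 0.518^0.3411 = 5 / 0.799 = 6.258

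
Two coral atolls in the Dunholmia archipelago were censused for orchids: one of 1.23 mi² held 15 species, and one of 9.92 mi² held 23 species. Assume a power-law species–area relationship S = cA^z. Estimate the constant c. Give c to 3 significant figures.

z = ln(S₂/S₁) / ln(A₂/A₁) = ln(23/15) / ln(9.92/1.23) = 0.4274 / 2.0875 = 0.2048
c = S₁ / A₁^z = 15 / 1.23^0.2048 = 15 / 1.043 = 14.38

14.4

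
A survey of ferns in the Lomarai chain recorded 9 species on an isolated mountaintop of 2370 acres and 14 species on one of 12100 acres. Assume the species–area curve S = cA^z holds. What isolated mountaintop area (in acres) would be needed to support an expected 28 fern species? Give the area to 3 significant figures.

156000 acres

z = ln(14/9) / ln(12100/2370) = 0.4418 / 1.6303 = 0.2710
c = 9 / 2370^0.2710 = 9 / 8.215 = 1.096
A = (28/1.096)^(1/0.2710) ⇒ ln A = ln(25.56)/0.2710 = 11.9586
A = e^11.9586 ≈ 156154 acres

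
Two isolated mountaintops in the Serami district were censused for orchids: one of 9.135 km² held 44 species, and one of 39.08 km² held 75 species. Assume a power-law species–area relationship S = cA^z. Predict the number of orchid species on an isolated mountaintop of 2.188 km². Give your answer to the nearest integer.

z = ln(75/44) / ln(39.08/9.135) = 0.5333 / 1.4535 = 0.3669
c = 44 / 9.135^0.3669 = 44 / 2.252 = 19.54
S₃ = 19.54 × 2.188^0.3669 = 19.54 × 1.333 ≈ 26.05

26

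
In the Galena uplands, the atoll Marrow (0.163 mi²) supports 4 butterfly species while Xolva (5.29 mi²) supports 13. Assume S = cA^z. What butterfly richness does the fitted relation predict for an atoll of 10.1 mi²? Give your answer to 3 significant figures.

z = ln(13/4) / ln(5.29/0.163) = 1.1787 / 3.4798 = 0.3387
c = 4 / 0.163^0.3387 = 4 / 0.541 = 7.394
S₃ = 7.394 × 10.1^0.3387 = 7.394 × 2.189 ≈ 16.18

16.2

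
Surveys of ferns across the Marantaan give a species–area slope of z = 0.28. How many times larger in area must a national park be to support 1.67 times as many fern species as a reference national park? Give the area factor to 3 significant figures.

(A₂/A₁)^0.28 = 1.67, so A₂/A₁ = 1.67^(1/0.28) = 1.67^3.571
ln(A₂/A₁) = ln 1.67 / 0.28 = 0.5128 / 0.28 = 1.8315
A₂/A₁ = e^1.8315 ≈ 6.243

6.24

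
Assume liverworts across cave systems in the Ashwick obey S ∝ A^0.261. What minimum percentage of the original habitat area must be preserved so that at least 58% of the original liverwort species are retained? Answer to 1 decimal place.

Need (A_new/A_old)^0.261 = 0.58, so A_new/A_old = 0.58^(1/0.261) = 0.58^3.831
ln(A_new/A_old) = ln 0.58 / 0.261 = -0.5447 / 0.261 = -2.0871
A_new/A_old = e^-2.0871 ≈ 0.124

12.4%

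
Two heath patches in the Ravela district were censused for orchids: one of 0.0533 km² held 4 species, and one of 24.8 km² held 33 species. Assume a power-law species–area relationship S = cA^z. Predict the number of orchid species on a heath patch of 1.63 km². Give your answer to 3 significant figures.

13.0

z = ln(33/4) / ln(24.8/0.0533) = 2.1102 / 6.1427 = 0.3435
c = 4 / 0.0533^0.3435 = 4 / 0.3652 = 10.95
S₃ = 10.95 × 1.63^0.3435 = 10.95 × 1.183 ≈ 12.95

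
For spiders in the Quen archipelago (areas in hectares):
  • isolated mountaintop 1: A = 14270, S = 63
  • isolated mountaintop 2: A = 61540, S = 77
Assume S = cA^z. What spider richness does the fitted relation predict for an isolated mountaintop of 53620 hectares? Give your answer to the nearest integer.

z = ln(77/63) / ln(61540/14270) = 0.2007 / 1.4615 = 0.1373
c = 63 / 14270^0.1373 = 63 / 3.719 = 16.94
S₃ = 16.94 × 53620^0.1373 = 16.94 × 4.46 ≈ 75.56

76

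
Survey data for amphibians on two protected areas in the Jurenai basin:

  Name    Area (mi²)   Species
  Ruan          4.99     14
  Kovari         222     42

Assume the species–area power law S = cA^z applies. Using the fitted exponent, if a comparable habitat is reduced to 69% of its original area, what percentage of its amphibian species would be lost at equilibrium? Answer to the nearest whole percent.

z = ln(42/14) / ln(222/4.99) = 1.0986 / 3.7952 = 0.2895
S_new/S_old = (A_new/A_old)^z = 0.69^0.2895 = exp(0.2895 × -0.3711) = 0.8982
Fraction lost = 1 − 0.8982 = 0.1018

10%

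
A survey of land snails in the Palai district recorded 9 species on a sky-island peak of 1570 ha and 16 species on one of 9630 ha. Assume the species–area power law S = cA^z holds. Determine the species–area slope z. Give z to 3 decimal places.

0.317

Taking logs: ln S = ln c + z ln A, so z = (ln S₂ − ln S₁)/(ln A₂ − ln A₁).
z = ln(16/9) / ln(9630/1570) = ln(1.778) / ln(6.134) = 0.5754 / 1.8138 = 0.3172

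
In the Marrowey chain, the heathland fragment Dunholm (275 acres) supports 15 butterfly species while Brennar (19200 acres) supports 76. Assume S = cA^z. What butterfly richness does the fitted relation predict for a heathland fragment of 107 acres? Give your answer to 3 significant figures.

10.5

z = ln(76/15) / ln(19200/275) = 1.6227 / 4.2459 = 0.3822
c = 15 / 275^0.3822 = 15 / 8.556 = 1.753
S₃ = 1.753 × 107^0.3822 = 1.753 × 5.965 ≈ 10.46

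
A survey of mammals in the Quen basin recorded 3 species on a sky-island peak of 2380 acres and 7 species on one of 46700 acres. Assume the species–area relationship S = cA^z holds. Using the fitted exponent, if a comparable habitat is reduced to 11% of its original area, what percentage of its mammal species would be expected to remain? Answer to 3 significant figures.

z = ln(7/3) / ln(46700/2380) = 0.8473 / 2.9766 = 0.2846
S_new/S_old = (A_new/A_old)^z = 0.11^0.2846 = exp(0.2846 × -2.2073) = 0.5335

53.3%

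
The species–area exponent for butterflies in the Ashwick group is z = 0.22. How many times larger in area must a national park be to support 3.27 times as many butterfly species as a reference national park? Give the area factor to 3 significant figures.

(A₂/A₁)^0.22 = 3.27, so A₂/A₁ = 3.27^(1/0.22) = 3.27^4.545
ln(A₂/A₁) = ln 3.27 / 0.22 = 1.1848 / 0.22 = 5.3854
A₂/A₁ = e^5.3854 ≈ 218.2

218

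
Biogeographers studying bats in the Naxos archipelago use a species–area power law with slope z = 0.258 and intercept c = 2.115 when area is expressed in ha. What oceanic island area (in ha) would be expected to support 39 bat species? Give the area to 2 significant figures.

81000 ha

39 = 2.115 × A^0.258  ⇒  A^0.258 = 39/2.115 = 18.44
ln A = ln(18.44) / 0.258 = 2.9145 / 0.258 = 11.2965
A = e^11.2965 ≈ 80542 ha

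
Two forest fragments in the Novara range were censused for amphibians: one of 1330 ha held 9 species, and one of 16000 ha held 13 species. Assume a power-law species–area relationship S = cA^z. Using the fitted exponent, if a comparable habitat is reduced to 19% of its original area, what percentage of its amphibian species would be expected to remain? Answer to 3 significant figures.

z = ln(13/9) / ln(16000/1330) = 0.3677 / 2.4874 = 0.1478
S_new/S_old = (A_new/A_old)^z = 0.19^0.1478 = exp(0.1478 × -1.6607) = 0.7823

78.2%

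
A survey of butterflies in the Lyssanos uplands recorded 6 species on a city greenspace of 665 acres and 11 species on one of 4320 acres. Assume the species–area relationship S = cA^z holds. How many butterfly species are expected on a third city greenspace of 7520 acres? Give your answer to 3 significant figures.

13.2

z = ln(11/6) / ln(4320/665) = 0.6061 / 1.8712 = 0.3239
c = 6 / 665^0.3239 = 6 / 8.211 = 0.7308
S₃ = 0.7308 × 7520^0.3239 = 0.7308 × 18.01 ≈ 13.16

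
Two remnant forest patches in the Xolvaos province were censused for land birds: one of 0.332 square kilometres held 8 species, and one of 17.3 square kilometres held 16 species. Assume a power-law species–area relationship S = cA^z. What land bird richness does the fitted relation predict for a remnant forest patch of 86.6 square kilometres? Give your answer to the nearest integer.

21

z = ln(16/8) / ln(17.3/0.332) = 0.6931 / 3.9533 = 0.1753
c = 8 / 0.332^0.1753 = 8 / 0.8242 = 9.706
S₃ = 9.706 × 86.6^0.1753 = 9.706 × 2.186 ≈ 21.22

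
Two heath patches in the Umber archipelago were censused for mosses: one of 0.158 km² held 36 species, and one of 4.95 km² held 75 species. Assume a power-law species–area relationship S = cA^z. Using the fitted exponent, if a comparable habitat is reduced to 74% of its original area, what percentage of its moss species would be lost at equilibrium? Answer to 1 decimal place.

z = ln(75/36) / ln(4.95/0.158) = 0.7340 / 3.4445 = 0.2131
S_new/S_old = (A_new/A_old)^z = 0.74^0.2131 = exp(0.2131 × -0.3011) = 0.9379
Fraction lost = 1 − 0.9379 = 0.06214

6.2%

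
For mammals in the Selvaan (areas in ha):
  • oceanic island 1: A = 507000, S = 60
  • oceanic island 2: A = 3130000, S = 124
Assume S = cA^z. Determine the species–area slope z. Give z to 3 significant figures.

Taking logs: ln S = ln c + z ln A, so z = (ln S₂ − ln S₁)/(ln A₂ − ln A₁).
z = ln(124/60) / ln(3130000/507000) = ln(2.067) / ln(6.174) = 0.7259 / 1.8203 = 0.3988

0.399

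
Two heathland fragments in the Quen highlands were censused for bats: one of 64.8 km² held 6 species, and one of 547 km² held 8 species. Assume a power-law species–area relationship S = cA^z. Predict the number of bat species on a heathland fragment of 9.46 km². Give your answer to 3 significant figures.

z = ln(8/6) / ln(547/64.8) = 0.2877 / 2.1331 = 0.1349
c = 6 / 64.8^0.1349 = 6 / 1.755 = 3.419
S₃ = 3.419 × 9.46^0.1349 = 3.419 × 1.354 ≈ 4.629

4.63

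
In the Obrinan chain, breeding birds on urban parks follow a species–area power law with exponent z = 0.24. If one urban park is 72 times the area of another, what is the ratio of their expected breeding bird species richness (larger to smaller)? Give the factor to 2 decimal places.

S₂/S₁ = (A₂/A₁)^z = 72^0.24
ln(S₂/S₁) = 0.24 × ln 72 = 0.24 × 4.2767 = 1.0264
S₂/S₁ = e^1.0264 ≈ 2.791

2.79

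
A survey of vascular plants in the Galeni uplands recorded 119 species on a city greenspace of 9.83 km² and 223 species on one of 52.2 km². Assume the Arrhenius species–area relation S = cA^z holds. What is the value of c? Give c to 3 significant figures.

z = ln(S₂/S₁) / ln(A₂/A₁) = ln(223/119) / ln(52.2/9.83) = 0.6280 / 1.6696 = 0.3762
c = S₁ / A₁^z = 119 / 9.83^0.3762 = 119 / 2.362 = 50.37

50.4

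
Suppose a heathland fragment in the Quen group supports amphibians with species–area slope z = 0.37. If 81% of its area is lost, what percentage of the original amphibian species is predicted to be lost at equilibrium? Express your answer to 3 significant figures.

S_new/S_old = (A_new/A_old)^z = 0.19^0.37
= exp(0.37 × ln 0.19) = exp(0.37 × -1.6607) = exp(-0.6145) ≈ 0.5409
Fraction lost = 1 − 0.5409 = 0.4591

45.9%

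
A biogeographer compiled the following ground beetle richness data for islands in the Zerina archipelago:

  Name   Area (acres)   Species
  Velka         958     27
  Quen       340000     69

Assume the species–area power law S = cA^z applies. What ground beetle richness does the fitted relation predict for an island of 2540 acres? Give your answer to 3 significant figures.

z = ln(69/27) / ln(340000/958) = 0.9383 / 5.8719 = 0.1598
c = 27 / 958^0.1598 = 27 / 2.995 = 9.015
S₃ = 9.015 × 2540^0.1598 = 9.015 × 3.5 ≈ 31.55

31.6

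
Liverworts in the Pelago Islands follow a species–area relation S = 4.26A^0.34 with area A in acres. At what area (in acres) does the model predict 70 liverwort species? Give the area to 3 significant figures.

70 = 4.26 × A^0.34  ⇒  A^0.34 = 70/4.26 = 16.43
ln A = ln(16.43) / 0.34 = 2.7992 / 0.34 = 8.2330
A = e^8.2330 ≈ 3763 acres

3760 acres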